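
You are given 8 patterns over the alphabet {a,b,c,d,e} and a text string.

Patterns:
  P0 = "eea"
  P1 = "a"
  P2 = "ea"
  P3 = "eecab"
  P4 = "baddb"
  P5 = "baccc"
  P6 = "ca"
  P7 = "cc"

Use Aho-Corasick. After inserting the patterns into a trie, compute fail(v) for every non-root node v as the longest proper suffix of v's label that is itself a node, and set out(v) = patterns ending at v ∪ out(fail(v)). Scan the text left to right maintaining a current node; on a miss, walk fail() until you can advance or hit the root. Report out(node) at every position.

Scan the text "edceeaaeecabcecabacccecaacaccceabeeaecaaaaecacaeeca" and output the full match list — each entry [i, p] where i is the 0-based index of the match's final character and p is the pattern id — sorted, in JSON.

Build:
Trie (insert patterns):
  n0 'ε': a→4 b→9 c→17 e→1
  n1 'e': a→5 e→2
  n2 'ee': a→3 c→6
  n3 'eea': ·  ←P0
  n4 'a': ·  ←P1
  n5 'ea': ·  ←P2
  n6 'eec': a→7
  n7 'eeca': b→8
  n8 'eecab': ·  ←P3
  n9 'b': a→10
  n10 'ba': c→14 d→11
  n11 'bad': d→12
  n12 'badd': b→13
  n13 'baddb': ·  ←P4
  n14 'bac': c→15
  n15 'bacc': c→16
  n16 'baccc': ·  ←P5
  n17 'c': a→18 c→19
  n18 'ca': ·  ←P6
  n19 'cc': ·  ←P7

BFS fail/out derivation:
  fail(1) 'e': from fail(0)=0 chase 'e': 0 ⇒ 0;  out=∅∪out(0)=∅
  fail(4) 'a': from fail(0)=0 chase 'a': 0 ⇒ 0;  out={1}∪out(0)={1}
  fail(9) 'b': from fail(0)=0 chase 'b': 0 ⇒ 0;  out=∅∪out(0)=∅
  fail(17) 'c': from fail(0)=0 chase 'c': 0 ⇒ 0;  out=∅∪out(0)=∅
  fail(2) 'ee': from fail(1)=0 chase 'e': 0 ⇒ 1;  out=∅∪out(1)=∅
  fail(5) 'ea': from fail(1)=0 chase 'a': 0 ⇒ 4;  out={2}∪out(4)={1,2}
  fail(10) 'ba': from fail(9)=0 chase 'a': 0 ⇒ 4;  out=∅∪out(4)={1}
  fail(18) 'ca': from fail(17)=0 chase 'a': 0 ⇒ 4;  out={6}∪out(4)={1,6}
  fail(19) 'cc': from fail(17)=0 chase 'c': 0 ⇒ 17;  out={7}∪out(17)={7}
  fail(3) 'eea': from fail(2)=1 chase 'a': 1 ⇒ 5;  out={0}∪out(5)={0,1,2}
  fail(6) 'eec': from fail(2)=1 chase 'c': 1→0 ⇒ 17;  out=∅∪out(17)=∅
  fail(11) 'bad': from fail(10)=4 chase 'd': 4→0 ⇒ 0;  out=∅∪out(0)=∅
  fail(14) 'bac': from fail(10)=4 chase 'c': 4→0 ⇒ 17;  out=∅∪out(17)=∅
  fail(7) 'eeca': from fail(6)=17 chase 'a': 17 ⇒ 18;  out=∅∪out(18)={1,6}
  fail(12) 'badd': from fail(11)=0 chase 'd': 0 ⇒ 0;  out=∅∪out(0)=∅
  fail(15) 'bacc': from fail(14)=17 chase 'c': 17 ⇒ 19;  out=∅∪out(19)={7}
  fail(8) 'eecab': from fail(7)=18 chase 'b': 18→4→0 ⇒ 9;  out={3}∪out(9)={3}
  fail(13) 'baddb': from fail(12)=0 chase 'b': 0 ⇒ 9;  out={4}∪out(9)={4}
  fail(16) 'baccc': from fail(15)=19 chase 'c': 19→17 ⇒ 19;  out={5}∪out(19)={5,7}

Scan:
pos 0 'e': at 1
pos 1 'd': at 0 ·f
pos 2 'c': at 17
pos 3 'e': at 1 ·f
pos 4 'e': at 2
pos 5 'a': at 3  emit P0@[3:5],P1@[5:5],P2@[4:5]
pos 6 'a': at 4 ·f  emit P1@[6:6]
pos 7 'e': at 1 ·f
pos 8 'e': at 2
pos 9 'c': at 6
pos 10 'a': at 7  emit P1@[10:10],P6@[9:10]
pos 11 'b': at 8  emit P3@[7:11]
pos 12 'c': at 17 ·f
pos 13 'e': at 1 ·f
pos 14 'c': at 17 ·f
pos 15 'a': at 18  emit P1@[15:15],P6@[14:15]
pos 16 'b': at 9 ·f
pos 17 'a': at 10  emit P1@[17:17]
pos 18 'c': at 14
pos 19 'c': at 15  emit P7@[18:19]
pos 20 'c': at 16  emit P5@[16:20],P7@[19:20]
pos 21 'e': at 1 ·f
pos 22 'c': at 17 ·f
pos 23 'a': at 18  emit P1@[23:23],P6@[22:23]
pos 24 'a': at 4 ·f  emit P1@[24:24]
pos 25 'c': at 17 ·f
pos 26 'a': at 18  emit P1@[26:26],P6@[25:26]
pos 27 'c': at 17 ·f
pos 28 'c': at 19  emit P7@[27:28]
pos 29 'c': at 19 ·f  emit P7@[28:29]
pos 30 'e': at 1 ·f
pos 31 'a': at 5  emit P1@[31:31],P2@[30:31]
pos 32 'b': at 9 ·f
pos 33 'e': at 1 ·f
pos 34 'e': at 2
pos 35 'a': at 3  emit P0@[33:35],P1@[35:35],P2@[34:35]
pos 36 'e': at 1 ·f
pos 37 'c': at 17 ·f
pos 38 'a': at 18  emit P1@[38:38],P6@[37:38]
pos 39 'a': at 4 ·f  emit P1@[39:39]
pos 40 'a': at 4 ·f  emit P1@[40:40]
pos 41 'a': at 4 ·f  emit P1@[41:41]
pos 42 'e': at 1 ·f
pos 43 'c': at 17 ·f
pos 44 'a': at 18  emit P1@[44:44],P6@[43:44]
pos 45 'c': at 17 ·f
pos 46 'a': at 18  emit P1@[46:46],P6@[45:46]
pos 47 'e': at 1 ·f
pos 48 'e': at 2
pos 49 'c': at 6
pos 50 'a': at 7  emit P1@[50:50],P6@[49:50]

Matches: [[5,0],[5,1],[5,2],[6,1],[10,1],[10,6],[11,3],[15,1],[15,6],[17,1],[19,7],[20,5],[20,7],[23,1],[23,6],[24,1],[26,1],[26,6],[28,7],[29,7],[31,1],[31,2],[35,0],[35,1],[35,2],[38,1],[38,6],[39,1],[40,1],[41,1],[44,1],[44,6],[46,1],[46,6],[50,1],[50,6]]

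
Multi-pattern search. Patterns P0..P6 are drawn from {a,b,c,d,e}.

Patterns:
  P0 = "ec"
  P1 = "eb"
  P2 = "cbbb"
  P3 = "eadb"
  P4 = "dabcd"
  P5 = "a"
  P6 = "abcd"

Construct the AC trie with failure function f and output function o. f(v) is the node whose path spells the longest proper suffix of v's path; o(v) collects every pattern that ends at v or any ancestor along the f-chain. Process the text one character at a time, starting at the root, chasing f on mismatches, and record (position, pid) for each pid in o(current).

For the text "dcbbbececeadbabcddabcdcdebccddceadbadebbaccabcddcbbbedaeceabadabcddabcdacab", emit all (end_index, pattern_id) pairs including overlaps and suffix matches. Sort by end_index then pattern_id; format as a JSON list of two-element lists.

Construct AC machine:
Trie (insert patterns):
  0='ε' goto a→16 c→4 d→11 e→1
  1='e' goto a→8 b→3 c→2
  2='ec' goto ·  ←P0
  3='eb' goto ·  ←P1
  4='c' goto b→5
  5='cb' goto b→6
  6='cbb' goto b→7
  7='cbbb' goto ·  ←P2
  8='ea' goto d→9
  9='ead' goto b→10
  10='eadb' goto ·  ←P3
  11='d' goto a→12
  12='da' goto b→13
  13='dab' goto c→14
  14='dabc' goto d→15
  15='dabcd' goto ·  ←P4
  16='a' goto b→17  ←P5
  17='ab' goto c→18
  18='abc' goto d→19
  19='abcd' goto ·  ←P6

Failure links (BFS by depth):
  fail(1) 'e': from fail(0)=0 chase 'e': 0 ⇒ 0;  out=∅∪out(0)=∅
  fail(4) 'c': from fail(0)=0 chase 'c': 0 ⇒ 0;  out=∅∪out(0)=∅
  fail(11) 'd': from fail(0)=0 chase 'd': 0 ⇒ 0;  out=∅∪out(0)=∅
  fail(16) 'a': from fail(0)=0 chase 'a': 0 ⇒ 0;  out={5}∪out(0)={5}
  fail(2) 'ec': from fail(1)=0 chase 'c': 0 ⇒ 4;  out={0}∪out(4)={0}
  fail(3) 'eb': from fail(1)=0 chase 'b': 0 ⇒ 0;  out={1}∪out(0)={1}
  fail(5) 'cb': from fail(4)=0 chase 'b': 0 ⇒ 0;  out=∅∪out(0)=∅
  fail(8) 'ea': from fail(1)=0 chase 'a': 0 ⇒ 16;  out=∅∪out(16)={5}
  fail(12) 'da': from fail(11)=0 chase 'a': 0 ⇒ 16;  out=∅∪out(16)={5}
  fail(17) 'ab': from fail(16)=0 chase 'b': 0 ⇒ 0;  out=∅∪out(0)=∅
  fail(6) 'cbb': from fail(5)=0 chase 'b': 0 ⇒ 0;  out=∅∪out(0)=∅
  fail(9) 'ead': from fail(8)=16 chase 'd': 16→0 ⇒ 11;  out=∅∪out(11)=∅
  fail(13) 'dab': from fail(12)=16 chase 'b': 16 ⇒ 17;  out=∅∪out(17)=∅
  fail(18) 'abc': from fail(17)=0 chase 'c': 0 ⇒ 4;  out=∅∪out(4)=∅
  fail(7) 'cbbb': from fail(6)=0 chase 'b': 0 ⇒ 0;  out={2}∪out(0)={2}
  fail(10) 'eadb': from fail(9)=11 chase 'b': 11→0 ⇒ 0;  out={3}∪out(0)={3}
  fail(14) 'dabc': from fail(13)=17 chase 'c': 17 ⇒ 18;  out=∅∪out(18)=∅
  fail(19) 'abcd': from fail(18)=4 chase 'd': 4→0 ⇒ 11;  out={6}∪out(11)={6}
  fail(15) 'dabcd': from fail(14)=18 chase 'd': 18 ⇒ 19;  out={4}∪out(19)={4,6}

Run:
pos 0 'd': at 11
pos 1 'c': at 4 (via fail)
pos 2 'b': at 5
pos 3 'b': at 6
pos 4 'b': at 7  emit P2@[1:4]
pos 5 'e': at 1 (via fail)
pos 6 'c': at 2  emit P0@[5:6]
pos 7 'e': at 1 (via fail)
pos 8 'c': at 2  emit P0@[7:8]
pos 9 'e': at 1 (via fail)
pos 10 'a': at 8  emit P5@[10:10]
pos 11 'd': at 9
pos 12 'b': at 10  emit P3@[9:12]
pos 13 'a': at 16 (via fail)  emit P5@[13:13]
pos 14 'b': at 17
pos 15 'c': at 18
pos 16 'd': at 19  emit P6@[13:16]
pos 17 'd': at 11 (via fail)
pos 18 'a': at 12  emit P5@[18:18]
pos 19 'b': at 13
pos 20 'c': at 14
pos 21 'd': at 15  emit P4@[17:21],P6@[18:21]
pos 22 'c': at 4 (via fail)
pos 23 'd': at 11 (via fail)
pos 24 'e': at 1 (via fail)
pos 25 'b': at 3  emit P1@[24:25]
pos 26 'c': at 4 (via fail)
pos 27 'c': at 4 (via fail)
pos 28 'd': at 11 (via fail)
pos 29 'd': at 11 (via fail)
pos 30 'c': at 4 (via fail)
pos 31 'e': at 1 (via fail)
pos 32 'a': at 8  emit P5@[32:32]
pos 33 'd': at 9
pos 34 'b': at 10  emit P3@[31:34]
pos 35 'a': at 16 (via fail)  emit P5@[35:35]
pos 36 'd': at 11 (via fail)
pos 37 'e': at 1 (via fail)
pos 38 'b': at 3  emit P1@[37:38]
pos 39 'b': at 0 (via fail)
pos 40 'a': at 16  emit P5@[40:40]
pos 41 'c': at 4 (via fail)
pos 42 'c': at 4 (via fail)
pos 43 'a': at 16 (via fail)  emit P5@[43:43]
pos 44 'b': at 17
pos 45 'c': at 18
pos 46 'd': at 19  emit P6@[43:46]
pos 47 'd': at 11 (via fail)
pos 48 'c': at 4 (via fail)
pos 49 'b': at 5
pos 50 'b': at 6
pos 51 'b': at 7  emit P2@[48:51]
pos 52 'e': at 1 (via fail)
pos 53 'd': at 11 (via fail)
pos 54 'a': at 12  emit P5@[54:54]
pos 55 'e': at 1 (via fail)
pos 56 'c': at 2  emit P0@[55:56]
pos 57 'e': at 1 (via fail)
pos 58 'a': at 8  emit P5@[58:58]
pos 59 'b': at 17 (via fail)
pos 60 'a': at 16 (via fail)  emit P5@[60:60]
pos 61 'd': at 11 (via fail)
pos 62 'a': at 12  emit P5@[62:62]
pos 63 'b': at 13
pos 64 'c': at 14
pos 65 'd': at 15  emit P4@[61:65],P6@[62:65]
pos 66 'd': at 11 (via fail)
pos 67 'a': at 12  emit P5@[67:67]
pos 68 'b': at 13
pos 69 'c': at 14
pos 70 'd': at 15  emit P4@[66:70],P6@[67:70]
pos 71 'a': at 12 (via fail)  emit P5@[71:71]
pos 72 'c': at 4 (via fail)
pos 73 'a': at 16 (via fail)  emit P5@[73:73]
pos 74 'b': at 17

All matches (sorted): [[4,2],[6,0],[8,0],[10,5],[12,3],[13,5],[16,6],[18,5],[21,4],[21,6],[25,1],[32,5],[34,3],[35,5],[38,1],[40,5],[43,5],[46,6],[51,2],[54,5],[56,0],[58,5],[60,5],[62,5],[65,4],[65,6],[67,5],[70,4],[70,6],[71,5],[73,5]]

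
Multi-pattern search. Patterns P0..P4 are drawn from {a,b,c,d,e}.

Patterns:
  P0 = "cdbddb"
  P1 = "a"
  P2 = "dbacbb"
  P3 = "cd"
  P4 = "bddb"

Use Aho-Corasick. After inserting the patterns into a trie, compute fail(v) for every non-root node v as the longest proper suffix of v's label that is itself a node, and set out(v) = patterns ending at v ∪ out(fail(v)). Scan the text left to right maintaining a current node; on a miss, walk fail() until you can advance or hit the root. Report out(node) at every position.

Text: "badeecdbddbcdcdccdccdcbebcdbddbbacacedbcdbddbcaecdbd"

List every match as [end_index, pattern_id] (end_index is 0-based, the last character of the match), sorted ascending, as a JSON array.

Build:
Trie nodes:
  n0 'ε': a→7 b→14 c→1 d→8
  n1 'c': d→2
  n2 'cd': b→3  ←P3
  n3 'cdb': d→4
  n4 'cdbd': d→5
  n5 'cdbdd': b→6
  n6 'cdbddb': ·  ←P0
  n7 'a': ·  ←P1
  n8 'd': b→9
  n9 'db': a→10
  n10 'dba': c→11
  n11 'dbac': b→12
  n12 'dbacb': b→13
  n13 'dbacbb': ·  ←P2
  n14 'b': d→15
  n15 'bd': d→16
  n16 'bdd': b→17
  n17 'bddb': ·  ←P4

BFS fail/out derivation:
  n1('c'): parent n0 fail=0; on 'c' 0 → fail=0;  out ∅∪∅=∅
  n7('a'): parent n0 fail=0; on 'a' 0 → fail=0;  out {1}∪∅={1}
  n8('d'): parent n0 fail=0; on 'd' 0 → fail=0;  out ∅∪∅=∅
  n14('b'): parent n0 fail=0; on 'b' 0 → fail=0;  out ∅∪∅=∅
  n2('cd'): parent n1 fail=0; on 'd' 0 → fail=8;  out {3}∪∅={3}
  n9('db'): parent n8 fail=0; on 'b' 0 → fail=14;  out ∅∪∅=∅
  n15('bd'): parent n14 fail=0; on 'd' 0 → fail=8;  out ∅∪∅=∅
  n3('cdb'): parent n2 fail=8; on 'b' 8 → fail=9;  out ∅∪∅=∅
  n10('dba'): parent n9 fail=14; on 'a' 14→0 → fail=7;  out ∅∪{1}={1}
  n16('bdd'): parent n15 fail=8; on 'd' 8→0 → fail=8;  out ∅∪∅=∅
  n4('cdbd'): parent n3 fail=9; on 'd' 9→14 → fail=15;  out ∅∪∅=∅
  n11('dbac'): parent n10 fail=7; on 'c' 7→0 → fail=1;  out ∅∪∅=∅
  n17('bddb'): parent n16 fail=8; on 'b' 8 → fail=9;  out {4}∪∅={4}
  n5('cdbdd'): parent n4 fail=15; on 'd' 15 → fail=16;  out ∅∪∅=∅
  n12('dbacb'): parent n11 fail=1; on 'b' 1→0 → fail=14;  out ∅∪∅=∅
  n6('cdbddb'): parent n5 fail=16; on 'b' 16 → fail=17;  out {0}∪{4}={0,4}
  n13('dbacbb'): parent n12 fail=14; on 'b' 14→0 → fail=14;  out {2}∪∅={2}

Run:
[0] read 'b'  n0⇒n14
[1] read 'a'  n14⇒n7 ·f  emit P1@[1:1]
[2] read 'd'  n7⇒n8 ·f
[3] read 'e'  n8⇒n0 ·f
[4] read 'e'  n0⇒n0
[5] read 'c'  n0⇒n1
[6] read 'd'  n1⇒n2  emit P3@[5:6]
[7] read 'b'  n2⇒n3
[8] read 'd'  n3⇒n4
[9] read 'd'  n4⇒n5
[10] read 'b'  n5⇒n6  emit P0@[5:10],P4@[7:10]
[11] read 'c'  n6⇒n1 ·f
[12] read 'd'  n1⇒n2  emit P3@[11:12]
[13] read 'c'  n2⇒n1 ·f
[14] read 'd'  n1⇒n2  emit P3@[13:14]
[15] read 'c'  n2⇒n1 ·f
[16] read 'c'  n1⇒n1 ·f
[17] read 'd'  n1⇒n2  emit P3@[16:17]
[18] read 'c'  n2⇒n1 ·f
[19] read 'c'  n1⇒n1 ·f
[20] read 'd'  n1⇒n2  emit P3@[19:20]
[21] read 'c'  n2⇒n1 ·f
[22] read 'b'  n1⇒n14 ·f
[23] read 'e'  n14⇒n0 ·f
[24] read 'b'  n0⇒n14
[25] read 'c'  n14⇒n1 ·f
[26] read 'd'  n1⇒n2  emit P3@[25:26]
[27] read 'b'  n2⇒n3
[28] read 'd'  n3⇒n4
[29] read 'd'  n4⇒n5
[30] read 'b'  n5⇒n6  emit P0@[25:30],P4@[27:30]
[31] read 'b'  n6⇒n14 ·f
[32] read 'a'  n14⇒n7 ·f  emit P1@[32:32]
[33] read 'c'  n7⇒n1 ·f
[34] read 'a'  n1⇒n7 ·f  emit P1@[34:34]
[35] read 'c'  n7⇒n1 ·f
[36] read 'e'  n1⇒n0 ·f
[37] read 'd'  n0⇒n8
[38] read 'b'  n8⇒n9
[39] read 'c'  n9⇒n1 ·f
[40] read 'd'  n1⇒n2  emit P3@[39:40]
[41] read 'b'  n2⇒n3
[42] read 'd'  n3⇒n4
[43] read 'd'  n4⇒n5
[44] read 'b'  n5⇒n6  emit P0@[39:44],P4@[41:44]
[45] read 'c'  n6⇒n1 ·f
[46] read 'a'  n1⇒n7 ·f  emit P1@[46:46]
[47] read 'e'  n7⇒n0 ·f
[48] read 'c'  n0⇒n1
[49] read 'd'  n1⇒n2  emit P3@[48:49]
[50] read 'b'  n2⇒n3
[51] read 'd'  n3⇒n4

Matches: [[1,1],[6,3],[10,0],[10,4],[12,3],[14,3],[17,3],[20,3],[26,3],[30,0],[30,4],[32,1],[34,1],[40,3],[44,0],[44,4],[46,1],[49,3]]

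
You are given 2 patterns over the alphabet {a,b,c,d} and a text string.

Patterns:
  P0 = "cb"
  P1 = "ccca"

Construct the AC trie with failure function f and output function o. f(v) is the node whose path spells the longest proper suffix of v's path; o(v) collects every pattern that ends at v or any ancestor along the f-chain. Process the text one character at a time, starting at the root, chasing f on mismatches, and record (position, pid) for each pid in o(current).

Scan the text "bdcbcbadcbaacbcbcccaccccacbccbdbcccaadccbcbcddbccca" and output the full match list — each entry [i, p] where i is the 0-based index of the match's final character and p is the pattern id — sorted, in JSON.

Build:
Trie (insert patterns):
  n0 'ε': c→1
  n1 'c': b→2 c→3
  n2 'cb': ·  ←P0
  n3 'cc': c→4
  n4 'ccc': a→5
  n5 'ccca': ·  ←P1

Failure links (BFS by depth):
  fail(1) 'c': from fail(0)=0 chase 'c': 0 ⇒ 0;  out=∅∪out(0)=∅
  fail(2) 'cb': from fail(1)=0 chase 'b': 0 ⇒ 0;  out={0}∪out(0)={0}
  fail(3) 'cc': from fail(1)=0 chase 'c': 0 ⇒ 1;  out=∅∪out(1)=∅
  fail(4) 'ccc': from fail(3)=1 chase 'c': 1 ⇒ 3;  out=∅∪out(3)=∅
  fail(5) 'ccca': from fail(4)=3 chase 'a': 3→1→0 ⇒ 0;  out={1}∪out(0)={1}

Text stream:
[0] read 'b'  n0⇒n0
[1] read 'd'  n0⇒n0
[2] read 'c'  n0⇒n1
[3] read 'b'  n1⇒n2  → match P0@[2:3]
[4] read 'c'  n2⇒n1 ·f
[5] read 'b'  n1⇒n2  → match P0@[4:5]
[6] read 'a'  n2⇒n0 ·f
[7] read 'd'  n0⇒n0
[8] read 'c'  n0⇒n1
[9] read 'b'  n1⇒n2  → match P0@[8:9]
[10] read 'a'  n2⇒n0 ·f
[11] read 'a'  n0⇒n0
[12] read 'c'  n0⇒n1
[13] read 'b'  n1⇒n2  → match P0@[12:13]
[14] read 'c'  n2⇒n1 ·f
[15] read 'b'  n1⇒n2  → match P0@[14:15]
[16] read 'c'  n2⇒n1 ·f
[17] read 'c'  n1⇒n3
[18] read 'c'  n3⇒n4
[19] read 'a'  n4⇒n5  → match P1@[16:19]
[20] read 'c'  n5⇒n1 ·f
[21] read 'c'  n1⇒n3
[22] read 'c'  n3⇒n4
[23] read 'c'  n4⇒n4 ·f
[24] read 'a'  n4⇒n5  → match P1@[21:24]
[25] read 'c'  n5⇒n1 ·f
[26] read 'b'  n1⇒n2  → match P0@[25:26]
[27] read 'c'  n2⇒n1 ·f
[28] read 'c'  n1⇒n3
[29] read 'b'  n3⇒n2 ·f  → match P0@[28:29]
[30] read 'd'  n2⇒n0 ·f
[31] read 'b'  n0⇒n0
[32] read 'c'  n0⇒n1
[33] read 'c'  n1⇒n3
[34] read 'c'  n3⇒n4
[35] read 'a'  n4⇒n5  → match P1@[32:35]
[36] read 'a'  n5⇒n0 ·f
[37] read 'd'  n0⇒n0
[38] read 'c'  n0⇒n1
[39] read 'c'  n1⇒n3
[40] read 'b'  n3⇒n2 ·f  → match P0@[39:40]
[41] read 'c'  n2⇒n1 ·f
[42] read 'b'  n1⇒n2  → match P0@[41:42]
[43] read 'c'  n2⇒n1 ·f
[44] read 'd'  n1⇒n0 ·f
[45] read 'd'  n0⇒n0
[46] read 'b'  n0⇒n0
[47] read 'c'  n0⇒n1
[48] read 'c'  n1⇒n3
[49] read 'c'  n3⇒n4
[50] read 'a'  n4⇒n5  → match P1@[47:50]

Result: [[3,0],[5,0],[9,0],[13,0],[15,0],[19,1],[24,1],[26,0],[29,0],[35,1],[40,0],[42,0],[50,1]]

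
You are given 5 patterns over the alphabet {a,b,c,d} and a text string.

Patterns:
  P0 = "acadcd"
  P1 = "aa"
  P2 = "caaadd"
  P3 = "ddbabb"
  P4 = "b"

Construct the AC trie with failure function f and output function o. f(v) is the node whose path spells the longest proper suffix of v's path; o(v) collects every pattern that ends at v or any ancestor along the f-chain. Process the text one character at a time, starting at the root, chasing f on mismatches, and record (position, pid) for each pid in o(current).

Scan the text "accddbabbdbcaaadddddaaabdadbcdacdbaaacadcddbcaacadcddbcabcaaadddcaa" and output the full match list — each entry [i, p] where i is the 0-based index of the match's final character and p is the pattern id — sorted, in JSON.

Build:
Trie nodes:
  0='ε' goto a→1 b→20 c→8 d→14
  1='a' goto a→7 c→2
  2='ac' goto a→3
  3='aca' goto d→4
  4='acad' goto c→5
  5='acadc' goto d→6
  6='acadcd' goto ·  ←P0
  7='aa' goto ·  ←P1
  8='c' goto a→9
  9='ca' goto a→10
  10='caa' goto a→11
  11='caaa' goto d→12
  12='caaad' goto d→13
  13='caaadd' goto ·  ←P2
  14='d' goto d→15
  15='dd' goto b→16
  16='ddb' goto a→17
  17='ddba' goto b→18
  18='ddbab' goto b→19
  19='ddbabb' goto ·  ←P3
  20='b' goto ·  ←P4

Failure links (BFS by depth):
  n1('a'): parent n0 fail=0; on 'a' 0 → fail=0;  out ∅∪∅=∅
  n8('c'): parent n0 fail=0; on 'c' 0 → fail=0;  out ∅∪∅=∅
  n14('d'): parent n0 fail=0; on 'd' 0 → fail=0;  out ∅∪∅=∅
  n20('b'): parent n0 fail=0; on 'b' 0 → fail=0;  out {4}∪∅={4}
  n2('ac'): parent n1 fail=0; on 'c' 0 → fail=8;  out ∅∪∅=∅
  n7('aa'): parent n1 fail=0; on 'a' 0 → fail=1;  out {1}∪∅={1}
  n9('ca'): parent n8 fail=0; on 'a' 0 → fail=1;  out ∅∪∅=∅
  n15('dd'): parent n14 fail=0; on 'd' 0 → fail=14;  out ∅∪∅=∅
  n3('aca'): parent n2 fail=8; on 'a' 8 → fail=9;  out ∅∪∅=∅
  n10('caa'): parent n9 fail=1; on 'a' 1 → fail=7;  out ∅∪{1}={1}
  n16('ddb'): parent n15 fail=14; on 'b' 14→0 → fail=20;  out ∅∪{4}={4}
  n4('acad'): parent n3 fail=9; on 'd' 9→1→0 → fail=14;  out ∅∪∅=∅
  n11('caaa'): parent n10 fail=7; on 'a' 7→1 → fail=7;  out ∅∪{1}={1}
  n17('ddba'): parent n16 fail=20; on 'a' 20→0 → fail=1;  out ∅∪∅=∅
  n5('acadc'): parent n4 fail=14; on 'c' 14→0 → fail=8;  out ∅∪∅=∅
  n12('caaad'): parent n11 fail=7; on 'd' 7→1→0 → fail=14;  out ∅∪∅=∅
  n18('ddbab'): parent n17 fail=1; on 'b' 1→0 → fail=20;  out ∅∪{4}={4}
  n6('acadcd'): parent n5 fail=8; on 'd' 8→0 → fail=14;  out {0}∪∅={0}
  n13('caaadd'): parent n12 fail=14; on 'd' 14 → fail=15;  out {2}∪∅={2}
  n19('ddbabb'): parent n18 fail=20; on 'b' 20→0 → fail=20;  out {3}∪{4}={3,4}

Text stream:
pos 0 'a': at 1
pos 1 'c': at 2
pos 2 'c': at 8 (fail-walked)
pos 3 'd': at 14 (fail-walked)
pos 4 'd': at 15
pos 5 'b': at 16  → match P4@[5:5]
pos 6 'a': at 17
pos 7 'b': at 18  → match P4@[7:7]
pos 8 'b': at 19  → match P3@[3:8],P4@[8:8]
pos 9 'd': at 14 (fail-walked)
pos 10 'b': at 20 (fail-walked)  → match P4@[10:10]
pos 11 'c': at 8 (fail-walked)
pos 12 'a': at 9
pos 13 'a': at 10  → match P1@[12:13]
pos 14 'a': at 11  → match P1@[13:14]
pos 15 'd': at 12
pos 16 'd': at 13  → match P2@[11:16]
pos 17 'd': at 15 (fail-walked)
pos 18 'd': at 15 (fail-walked)
pos 19 'd': at 15 (fail-walked)
pos 20 'a': at 1 (fail-walked)
pos 21 'a': at 7  → match P1@[20:21]
pos 22 'a': at 7 (fail-walked)  → match P1@[21:22]
pos 23 'b': at 20 (fail-walked)  → match P4@[23:23]
pos 24 'd': at 14 (fail-walked)
pos 25 'a': at 1 (fail-walked)
pos 26 'd': at 14 (fail-walked)
pos 27 'b': at 20 (fail-walked)  → match P4@[27:27]
pos 28 'c': at 8 (fail-walked)
pos 29 'd': at 14 (fail-walked)
pos 30 'a': at 1 (fail-walked)
pos 31 'c': at 2
pos 32 'd': at 14 (fail-walked)
pos 33 'b': at 20 (fail-walked)  → match P4@[33:33]
pos 34 'a': at 1 (fail-walked)
pos 35 'a': at 7  → match P1@[34:35]
pos 36 'a': at 7 (fail-walked)  → match P1@[35:36]
pos 37 'c': at 2 (fail-walked)
pos 38 'a': at 3
pos 39 'd': at 4
pos 40 'c': at 5
pos 41 'd': at 6  → match P0@[36:41]
pos 42 'd': at 15 (fail-walked)
pos 43 'b': at 16  → match P4@[43:43]
pos 44 'c': at 8 (fail-walked)
pos 45 'a': at 9
pos 46 'a': at 10  → match P1@[45:46]
pos 47 'c': at 2 (fail-walked)
pos 48 'a': at 3
pos 49 'd': at 4
pos 50 'c': at 5
pos 51 'd': at 6  → match P0@[46:51]
pos 52 'd': at 15 (fail-walked)
pos 53 'b': at 16  → match P4@[53:53]
pos 54 'c': at 8 (fail-walked)
pos 55 'a': at 9
pos 56 'b': at 20 (fail-walked)  → match P4@[56:56]
pos 57 'c': at 8 (fail-walked)
pos 58 'a': at 9
pos 59 'a': at 10  → match P1@[58:59]
pos 60 'a': at 11  → match P1@[59:60]
pos 61 'd': at 12
pos 62 'd': at 13  → match P2@[57:62]
pos 63 'd': at 15 (fail-walked)
pos 64 'c': at 8 (fail-walked)
pos 65 'a': at 9
pos 66 'a': at 10  → match P1@[65:66]

Matches: [[5,4],[7,4],[8,3],[8,4],[10,4],[13,1],[14,1],[16,2],[21,1],[22,1],[23,4],[27,4],[33,4],[35,1],[36,1],[41,0],[43,4],[46,1],[51,0],[53,4],[56,4],[59,1],[60,1],[62,2],[66,1]]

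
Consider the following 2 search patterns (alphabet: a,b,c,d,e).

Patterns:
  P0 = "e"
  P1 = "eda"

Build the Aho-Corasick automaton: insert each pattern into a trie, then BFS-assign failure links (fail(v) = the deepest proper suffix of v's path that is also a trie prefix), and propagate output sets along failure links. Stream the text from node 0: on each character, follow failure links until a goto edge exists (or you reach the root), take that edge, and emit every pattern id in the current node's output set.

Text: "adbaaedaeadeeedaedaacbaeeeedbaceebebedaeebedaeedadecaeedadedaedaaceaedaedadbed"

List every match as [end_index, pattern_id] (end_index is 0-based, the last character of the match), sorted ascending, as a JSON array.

Build:
Trie (insert patterns):
  n0 'ε': e→1
  n1 'e': d→2  ←P0
  n2 'ed': a→3
  n3 'eda': ·  ←P1

Failure links (BFS by depth):
  n1('e'): parent n0 fail=0; on 'e' 0 → fail=0;  out {0}∪∅={0}
  n2('ed'): parent n1 fail=0; on 'd' 0 → fail=0;  out ∅∪∅=∅
  n3('eda'): parent n2 fail=0; on 'a' 0 → fail=0;  out {1}∪∅={1}

Run:
[0] read 'a'  n0⇒n0
[1] read 'd'  n0⇒n0
[2] read 'b'  n0⇒n0
[3] read 'a'  n0⇒n0
[4] read 'a'  n0⇒n0
[5] read 'e'  n0⇒n1  ** P0@[5:5]
[6] read 'd'  n1⇒n2
[7] read 'a'  n2⇒n3  ** P1@[5:7]
[8] read 'e'  n3⇒n1 (via fail)  ** P0@[8:8]
[9] read 'a'  n1⇒n0 (via fail)
[10] read 'd'  n0⇒n0
[11] read 'e'  n0⇒n1  ** P0@[11:11]
[12] read 'e'  n1⇒n1 (via fail)  ** P0@[12:12]
[13] read 'e'  n1⇒n1 (via fail)  ** P0@[13:13]
[14] read 'd'  n1⇒n2
[15] read 'a'  n2⇒n3  ** P1@[13:15]
[16] read 'e'  n3⇒n1 (via fail)  ** P0@[16:16]
[17] read 'd'  n1⇒n2
[18] read 'a'  n2⇒n3  ** P1@[16:18]
[19] read 'a'  n3⇒n0 (via fail)
[20] read 'c'  n0⇒n0
[21] read 'b'  n0⇒n0
[22] read 'a'  n0⇒n0
[23] read 'e'  n0⇒n1  ** P0@[23:23]
[24] read 'e'  n1⇒n1 (via fail)  ** P0@[24:24]
[25] read 'e'  n1⇒n1 (via fail)  ** P0@[25:25]
[26] read 'e'  n1⇒n1 (via fail)  ** P0@[26:26]
[27] read 'd'  n1⇒n2
[28] read 'b'  n2⇒n0 (via fail)
[29] read 'a'  n0⇒n0
[30] read 'c'  n0⇒n0
[31] read 'e'  n0⇒n1  ** P0@[31:31]
[32] read 'e'  n1⇒n1 (via fail)  ** P0@[32:32]
[33] read 'b'  n1⇒n0 (via fail)
[34] read 'e'  n0⇒n1  ** P0@[34:34]
[35] read 'b'  n1⇒n0 (via fail)
[36] read 'e'  n0⇒n1  ** P0@[36:36]
[37] read 'd'  n1⇒n2
[38] read 'a'  n2⇒n3  ** P1@[36:38]
[39] read 'e'  n3⇒n1 (via fail)  ** P0@[39:39]
[40] read 'e'  n1⇒n1 (via fail)  ** P0@[40:40]
[41] read 'b'  n1⇒n0 (via fail)
[42] read 'e'  n0⇒n1  ** P0@[42:42]
[43] read 'd'  n1⇒n2
[44] read 'a'  n2⇒n3  ** P1@[42:44]
[45] read 'e'  n3⇒n1 (via fail)  ** P0@[45:45]
[46] read 'e'  n1⇒n1 (via fail)  ** P0@[46:46]
[47] read 'd'  n1⇒n2
[48] read 'a'  n2⇒n3  ** P1@[46:48]
[49] read 'd'  n3⇒n0 (via fail)
[50] read 'e'  n0⇒n1  ** P0@[50:50]
[51] read 'c'  n1⇒n0 (via fail)
[52] read 'a'  n0⇒n0
[53] read 'e'  n0⇒n1  ** P0@[53:53]
[54] read 'e'  n1⇒n1 (via fail)  ** P0@[54:54]
[55] read 'd'  n1⇒n2
[56] read 'a'  n2⇒n3  ** P1@[54:56]
[57] read 'd'  n3⇒n0 (via fail)
[58] read 'e'  n0⇒n1  ** P0@[58:58]
[59] read 'd'  n1⇒n2
[60] read 'a'  n2⇒n3  ** P1@[58:60]
[61] read 'e'  n3⇒n1 (via fail)  ** P0@[61:61]
[62] read 'd'  n1⇒n2
[63] read 'a'  n2⇒n3  ** P1@[61:63]
[64] read 'a'  n3⇒n0 (via fail)
[65] read 'c'  n0⇒n0
[66] read 'e'  n0⇒n1  ** P0@[66:66]
[67] read 'a'  n1⇒n0 (via fail)
[68] read 'e'  n0⇒n1  ** P0@[68:68]
[69] read 'd'  n1⇒n2
[70] read 'a'  n2⇒n3  ** P1@[68:70]
[71] read 'e'  n3⇒n1 (via fail)  ** P0@[71:71]
[72] read 'd'  n1⇒n2
[73] read 'a'  n2⇒n3  ** P1@[71:73]
[74] read 'd'  n3⇒n0 (via fail)
[75] read 'b'  n0⇒n0
[76] read 'e'  n0⇒n1  ** P0@[76:76]
[77] read 'd'  n1⇒n2

All matches (sorted): [[5,0],[7,1],[8,0],[11,0],[12,0],[13,0],[15,1],[16,0],[18,1],[23,0],[24,0],[25,0],[26,0],[31,0],[32,0],[34,0],[36,0],[38,1],[39,0],[40,0],[42,0],[44,1],[45,0],[46,0],[48,1],[50,0],[53,0],[54,0],[56,1],[58,0],[60,1],[61,0],[63,1],[66,0],[68,0],[70,1],[71,0],[73,1],[76,0]]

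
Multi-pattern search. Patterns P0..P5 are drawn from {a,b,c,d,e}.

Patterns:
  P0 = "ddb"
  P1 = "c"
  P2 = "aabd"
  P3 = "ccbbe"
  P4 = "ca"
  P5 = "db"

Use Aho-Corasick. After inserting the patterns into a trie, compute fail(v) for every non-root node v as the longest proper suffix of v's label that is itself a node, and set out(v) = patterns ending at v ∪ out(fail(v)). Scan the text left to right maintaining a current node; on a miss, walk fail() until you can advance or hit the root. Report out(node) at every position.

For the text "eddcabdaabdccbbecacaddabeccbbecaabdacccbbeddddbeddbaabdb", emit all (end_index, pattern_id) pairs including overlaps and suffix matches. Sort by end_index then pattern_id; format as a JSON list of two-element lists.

Build:
Trie nodes:
  0='ε' goto a→5 c→4 d→1
  1='d' goto b→14 d→2
  2='dd' goto b→3
  3='ddb' goto ·  ←P0
  4='c' goto a→13 c→9  ←P1
  5='a' goto a→6
  6='aa' goto b→7
  7='aab' goto d→8
  8='aabd' goto ·  ←P2
  9='cc' goto b→10
  10='ccb' goto b→11
  11='ccbb' goto e→12
  12='ccbbe' goto ·  ←P3
  13='ca' goto ·  ←P4
  14='db' goto ·  ←P5

BFS fail/out derivation:
  fail(1) 'd': from fail(0)=0 chase 'd': 0 ⇒ 0;  out=∅∪out(0)=∅
  fail(4) 'c': from fail(0)=0 chase 'c': 0 ⇒ 0;  out={1}∪out(0)={1}
  fail(5) 'a': from fail(0)=0 chase 'a': 0 ⇒ 0;  out=∅∪out(0)=∅
  fail(2) 'dd': from fail(1)=0 chase 'd': 0 ⇒ 1;  out=∅∪out(1)=∅
  fail(6) 'aa': from fail(5)=0 chase 'a': 0 ⇒ 5;  out=∅∪out(5)=∅
  fail(9) 'cc': from fail(4)=0 chase 'c': 0 ⇒ 4;  out=∅∪out(4)={1}
  fail(13) 'ca': from fail(4)=0 chase 'a': 0 ⇒ 5;  out={4}∪out(5)={4}
  fail(14) 'db': from fail(1)=0 chase 'b': 0 ⇒ 0;  out={5}∪out(0)={5}
  fail(3) 'ddb': from fail(2)=1 chase 'b': 1 ⇒ 14;  out={0}∪out(14)={0,5}
  fail(7) 'aab': from fail(6)=5 chase 'b': 5→0 ⇒ 0;  out=∅∪out(0)=∅
  fail(10) 'ccb': from fail(9)=4 chase 'b': 4→0 ⇒ 0;  out=∅∪out(0)=∅
  fail(8) 'aabd': from fail(7)=0 chase 'd': 0 ⇒ 1;  out={2}∪out(1)={2}
  fail(11) 'ccbb': from fail(10)=0 chase 'b': 0 ⇒ 0;  out=∅∪out(0)=∅
  fail(12) 'ccbbe': from fail(11)=0 chase 'e': 0 ⇒ 0;  out={3}∪out(0)={3}

Scan:
pos 0 'e': at 0
pos 1 'd': at 1
pos 2 'd': at 2
pos 3 'c': at 4 (fail-walked)  emit P1@[3:3]
pos 4 'a': at 13  emit P4@[3:4]
pos 5 'b': at 0 (fail-walked)
pos 6 'd': at 1
pos 7 'a': at 5 (fail-walked)
pos 8 'a': at 6
pos 9 'b': at 7
pos 10 'd': at 8  emit P2@[7:10]
pos 11 'c': at 4 (fail-walked)  emit P1@[11:11]
pos 12 'c': at 9  emit P1@[12:12]
pos 13 'b': at 10
pos 14 'b': at 11
pos 15 'e': at 12  emit P3@[11:15]
pos 16 'c': at 4 (fail-walked)  emit P1@[16:16]
pos 17 'a': at 13  emit P4@[16:17]
pos 18 'c': at 4 (fail-walked)  emit P1@[18:18]
pos 19 'a': at 13  emit P4@[18:19]
pos 20 'd': at 1 (fail-walked)
pos 21 'd': at 2
pos 22 'a': at 5 (fail-walked)
pos 23 'b': at 0 (fail-walked)
pos 24 'e': at 0
pos 25 'c': at 4  emit P1@[25:25]
pos 26 'c': at 9  emit P1@[26:26]
pos 27 'b': at 10
pos 28 'b': at 11
pos 29 'e': at 12  emit P3@[25:29]
pos 30 'c': at 4 (fail-walked)  emit P1@[30:30]
pos 31 'a': at 13  emit P4@[30:31]
pos 32 'a': at 6 (fail-walked)
pos 33 'b': at 7
pos 34 'd': at 8  emit P2@[31:34]
pos 35 'a': at 5 (fail-walked)
pos 36 'c': at 4 (fail-walked)  emit P1@[36:36]
pos 37 'c': at 9  emit P1@[37:37]
pos 38 'c': at 9 (fail-walked)  emit P1@[38:38]
pos 39 'b': at 10
pos 40 'b': at 11
pos 41 'e': at 12  emit P3@[37:41]
pos 42 'd': at 1 (fail-walked)
pos 43 'd': at 2
pos 44 'd': at 2 (fail-walked)
pos 45 'd': at 2 (fail-walked)
pos 46 'b': at 3  emit P0@[44:46],P5@[45:46]
pos 47 'e': at 0 (fail-walked)
pos 48 'd': at 1
pos 49 'd': at 2
pos 50 'b': at 3  emit P0@[48:50],P5@[49:50]
pos 51 'a': at 5 (fail-walked)
pos 52 'a': at 6
pos 53 'b': at 7
pos 54 'd': at 8  emit P2@[51:54]
pos 55 'b': at 14 (fail-walked)  emit P5@[54:55]

Matches: [[3,1],[4,4],[10,2],[11,1],[12,1],[15,3],[16,1],[17,4],[18,1],[19,4],[25,1],[26,1],[29,3],[30,1],[31,4],[34,2],[36,1],[37,1],[38,1],[41,3],[46,0],[46,5],[50,0],[50,5],[54,2],[55,5]]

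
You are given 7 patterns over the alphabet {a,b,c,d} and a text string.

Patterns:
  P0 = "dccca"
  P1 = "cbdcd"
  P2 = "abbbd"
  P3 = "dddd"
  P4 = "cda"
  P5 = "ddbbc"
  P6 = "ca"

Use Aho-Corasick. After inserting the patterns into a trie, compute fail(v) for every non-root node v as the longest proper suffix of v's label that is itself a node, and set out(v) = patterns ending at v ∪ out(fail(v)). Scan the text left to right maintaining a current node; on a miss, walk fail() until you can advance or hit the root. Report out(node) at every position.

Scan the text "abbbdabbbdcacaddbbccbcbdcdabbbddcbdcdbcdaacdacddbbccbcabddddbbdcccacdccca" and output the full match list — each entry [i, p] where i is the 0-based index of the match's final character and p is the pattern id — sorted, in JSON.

Construct AC machine:
Trie (insert patterns):
  n0 'ε': a→11 c→6 d→1
  n1 'd': c→2 d→16
  n2 'dc': c→3
  n3 'dcc': c→4
  n4 'dccc': a→5
  n5 'dccca': ·  [P0 ends]
  n6 'c': a→24 b→7 d→19
  n7 'cb': d→8
  n8 'cbd': c→9
  n9 'cbdc': d→10
  n10 'cbdcd': ·  [P1 ends]
  n11 'a': b→12
  n12 'ab': b→13
  n13 'abb': b→14
  n14 'abbb': d→15
  n15 'abbbd': ·  [P2 ends]
  n16 'dd': b→21 d→17
  n17 'ddd': d→18
  n18 'dddd': ·  [P3 ends]
  n19 'cd': a→20
  n20 'cda': ·  [P4 ends]
  n21 'ddb': b→22
  n22 'ddbb': c→23
  n23 'ddbbc': ·  [P5 ends]
  n24 'ca': ·  [P6 ends]

Failure links (BFS by depth):
  n1('d'): parent n0 fail=0; on 'd' 0 → fail=0;  out ∅∪∅=∅
  n6('c'): parent n0 fail=0; on 'c' 0 → fail=0;  out ∅∪∅=∅
  n11('a'): parent n0 fail=0; on 'a' 0 → fail=0;  out ∅∪∅=∅
  n2('dc'): parent n1 fail=0; on 'c' 0 → fail=6;  out ∅∪∅=∅
  n7('cb'): parent n6 fail=0; on 'b' 0 → fail=0;  out ∅∪∅=∅
  n12('ab'): parent n11 fail=0; on 'b' 0 → fail=0;  out ∅∪∅=∅
  n16('dd'): parent n1 fail=0; on 'd' 0 → fail=1;  out ∅∪∅=∅
  n19('cd'): parent n6 fail=0; on 'd' 0 → fail=1;  out ∅∪∅=∅
  n24('ca'): parent n6 fail=0; on 'a' 0 → fail=11;  out {6}∪∅={6}
  n3('dcc'): parent n2 fail=6; on 'c' 6→0 → fail=6;  out ∅∪∅=∅
  n8('cbd'): parent n7 fail=0; on 'd' 0 → fail=1;  out ∅∪∅=∅
  n13('abb'): parent n12 fail=0; on 'b' 0 → fail=0;  out ∅∪∅=∅
  n17('ddd'): parent n16 fail=1; on 'd' 1 → fail=16;  out ∅∪∅=∅
  n20('cda'): parent n19 fail=1; on 'a' 1→0 → fail=11;  out {4}∪∅={4}
  n21('ddb'): parent n16 fail=1; on 'b' 1→0 → fail=0;  out ∅∪∅=∅
  n4('dccc'): parent n3 fail=6; on 'c' 6→0 → fail=6;  out ∅∪∅=∅
  n9('cbdc'): parent n8 fail=1; on 'c' 1 → fail=2;  out ∅∪∅=∅
  n14('abbb'): parent n13 fail=0; on 'b' 0 → fail=0;  out ∅∪∅=∅
  n18('dddd'): parent n17 fail=16; on 'd' 16 → fail=17;  out {3}∪∅={3}
  n22('ddbb'): parent n21 fail=0; on 'b' 0 → fail=0;  out ∅∪∅=∅
  n5('dccca'): parent n4 fail=6; on 'a' 6 → fail=24;  out {0}∪{6}={0,6}
  n10('cbdcd'): parent n9 fail=2; on 'd' 2→6 → fail=19;  out {1}∪∅={1}
  n15('abbbd'): parent n14 fail=0; on 'd' 0 → fail=1;  out {2}∪∅={2}
  n23('ddbbc'): parent n22 fail=0; on 'c' 0 → fail=6;  out {5}∪∅={5}

Run:
pos 0 'a': at 11
pos 1 'b': at 12
pos 2 'b': at 13
pos 3 'b': at 14
pos 4 'd': at 15  emit P2@[0:4]
pos 5 'a': at 11 (via fail)
pos 6 'b': at 12
pos 7 'b': at 13
pos 8 'b': at 14
pos 9 'd': at 15  emit P2@[5:9]
pos 10 'c': at 2 (via fail)
pos 11 'a': at 24 (via fail)  emit P6@[10:11]
pos 12 'c': at 6 (via fail)
pos 13 'a': at 24  emit P6@[12:13]
pos 14 'd': at 1 (via fail)
pos 15 'd': at 16
pos 16 'b': at 21
pos 17 'b': at 22
pos 18 'c': at 23  emit P5@[14:18]
pos 19 'c': at 6 (via fail)
pos 20 'b': at 7
pos 21 'c': at 6 (via fail)
pos 22 'b': at 7
pos 23 'd': at 8
pos 24 'c': at 9
pos 25 'd': at 10  emit P1@[21:25]
pos 26 'a': at 20 (via fail)  emit P4@[24:26]
pos 27 'b': at 12 (via fail)
pos 28 'b': at 13
pos 29 'b': at 14
pos 30 'd': at 15  emit P2@[26:30]
pos 31 'd': at 16 (via fail)
pos 32 'c': at 2 (via fail)
pos 33 'b': at 7 (via fail)
pos 34 'd': at 8
pos 35 'c': at 9
pos 36 'd': at 10  emit P1@[32:36]
pos 37 'b': at 0 (via fail)
pos 38 'c': at 6
pos 39 'd': at 19
pos 40 'a': at 20  emit P4@[38:40]
pos 41 'a': at 11 (via fail)
pos 42 'c': at 6 (via fail)
pos 43 'd': at 19
pos 44 'a': at 20  emit P4@[42:44]
pos 45 'c': at 6 (via fail)
pos 46 'd': at 19
pos 47 'd': at 16 (via fail)
pos 48 'b': at 21
pos 49 'b': at 22
pos 50 'c': at 23  emit P5@[46:50]
pos 51 'c': at 6 (via fail)
pos 52 'b': at 7
pos 53 'c': at 6 (via fail)
pos 54 'a': at 24  emit P6@[53:54]
pos 55 'b': at 12 (via fail)
pos 56 'd': at 1 (via fail)
pos 57 'd': at 16
pos 58 'd': at 17
pos 59 'd': at 18  emit P3@[56:59]
pos 60 'b': at 21 (via fail)
pos 61 'b': at 22
pos 62 'd': at 1 (via fail)
pos 63 'c': at 2
pos 64 'c': at 3
pos 65 'c': at 4
pos 66 'a': at 5  emit P0@[62:66],P6@[65:66]
pos 67 'c': at 6 (via fail)
pos 68 'd': at 19
pos 69 'c': at 2 (via fail)
pos 70 'c': at 3
pos 71 'c': at 4
pos 72 'a': at 5  emit P0@[68:72],P6@[71:72]

Matches: [[4,2],[9,2],[11,6],[13,6],[18,5],[25,1],[26,4],[30,2],[36,1],[40,4],[44,4],[50,5],[54,6],[59,3],[66,0],[66,6],[72,0],[72,6]]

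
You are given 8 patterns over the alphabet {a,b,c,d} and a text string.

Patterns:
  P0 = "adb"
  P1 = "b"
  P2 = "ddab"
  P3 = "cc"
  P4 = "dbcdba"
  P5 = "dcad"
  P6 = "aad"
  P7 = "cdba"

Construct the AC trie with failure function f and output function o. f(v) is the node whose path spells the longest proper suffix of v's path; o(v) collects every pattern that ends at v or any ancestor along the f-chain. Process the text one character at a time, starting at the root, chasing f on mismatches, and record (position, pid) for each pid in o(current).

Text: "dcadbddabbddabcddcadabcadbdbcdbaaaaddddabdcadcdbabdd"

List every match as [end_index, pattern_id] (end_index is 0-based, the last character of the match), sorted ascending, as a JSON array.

Build:
Trie (insert patterns):
  0='ε' goto a→1 b→4 c→9 d→5
  1='a' goto a→19 d→2
  2='ad' goto b→3
  3='adb' goto ·  ←P0
  4='b' goto ·  ←P1
  5='d' goto b→11 c→16 d→6
  6='dd' goto a→7
  7='dda' goto b→8
  8='ddab' goto ·  ←P2
  9='c' goto c→10 d→21
  10='cc' goto ·  ←P3
  11='db' goto c→12
  12='dbc' goto d→13
  13='dbcd' goto b→14
  14='dbcdb' goto a→15
  15='dbcdba' goto ·  ←P4
  16='dc' goto a→17
  17='dca' goto d→18
  18='dcad' goto ·  ←P5
  19='aa' goto d→20
  20='aad' goto ·  ←P6
  21='cd' goto b→22
  22='cdb' goto a→23
  23='cdba' goto ·  ←P7

Failure links (BFS by depth):
  fail(1) 'a': from fail(0)=0 chase 'a': 0 ⇒ 0;  out=∅∪out(0)=∅
  fail(4) 'b': from fail(0)=0 chase 'b': 0 ⇒ 0;  out={1}∪out(0)={1}
  fail(5) 'd': from fail(0)=0 chase 'd': 0 ⇒ 0;  out=∅∪out(0)=∅
  fail(9) 'c': from fail(0)=0 chase 'c': 0 ⇒ 0;  out=∅∪out(0)=∅
  fail(2) 'ad': from fail(1)=0 chase 'd': 0 ⇒ 5;  out=∅∪out(5)=∅
  fail(6) 'dd': from fail(5)=0 chase 'd': 0 ⇒ 5;  out=∅∪out(5)=∅
  fail(10) 'cc': from fail(9)=0 chase 'c': 0 ⇒ 9;  out={3}∪out(9)={3}
  fail(11) 'db': from fail(5)=0 chase 'b': 0 ⇒ 4;  out=∅∪out(4)={1}
  fail(16) 'dc': from fail(5)=0 chase 'c': 0 ⇒ 9;  out=∅∪out(9)=∅
  fail(19) 'aa': from fail(1)=0 chase 'a': 0 ⇒ 1;  out=∅∪out(1)=∅
  fail(21) 'cd': from fail(9)=0 chase 'd': 0 ⇒ 5;  out=∅∪out(5)=∅
  fail(3) 'adb': from fail(2)=5 chase 'b': 5 ⇒ 11;  out={0}∪out(11)={0,1}
  fail(7) 'dda': from fail(6)=5 chase 'a': 5→0 ⇒ 1;  out=∅∪out(1)=∅
  fail(12) 'dbc': from fail(11)=4 chase 'c': 4→0 ⇒ 9;  out=∅∪out(9)=∅
  fail(17) 'dca': from fail(16)=9 chase 'a': 9→0 ⇒ 1;  out=∅∪out(1)=∅
  fail(20) 'aad': from fail(19)=1 chase 'd': 1 ⇒ 2;  out={6}∪out(2)={6}
  fail(22) 'cdb': from fail(21)=5 chase 'b': 5 ⇒ 11;  out=∅∪out(11)={1}
  fail(8) 'ddab': from fail(7)=1 chase 'b': 1→0 ⇒ 4;  out={2}∪out(4)={1,2}
  fail(13) 'dbcd': from fail(12)=9 chase 'd': 9 ⇒ 21;  out=∅∪out(21)=∅
  fail(18) 'dcad': from fail(17)=1 chase 'd': 1 ⇒ 2;  out={5}∪out(2)={5}
  fail(23) 'cdba': from fail(22)=11 chase 'a': 11→4→0 ⇒ 1;  out={7}∪out(1)={7}
  fail(14) 'dbcdb': from fail(13)=21 chase 'b': 21 ⇒ 22;  out=∅∪out(22)={1}
  fail(15) 'dbcdba': from fail(14)=22 chase 'a': 22 ⇒ 23;  out={4}∪out(23)={4,7}

Text stream:
i=0 'd': node 0→5
i=1 'c': node 5→16
i=2 'a': node 16→17
i=3 'd': node 17→18  ** P5@[0:3]
i=4 'b': node 18→3 (via fail)  ** P0@[2:4],P1@[4:4]
i=5 'd': node 3→5 (via fail)
i=6 'd': node 5→6
i=7 'a': node 6→7
i=8 'b': node 7→8  ** P1@[8:8],P2@[5:8]
i=9 'b': node 8→4 (via fail)  ** P1@[9:9]
i=10 'd': node 4→5 (via fail)
i=11 'd': node 5→6
i=12 'a': node 6→7
i=13 'b': node 7→8  ** P1@[13:13],P2@[10:13]
i=14 'c': node 8→9 (via fail)
i=15 'd': node 9→21
i=16 'd': node 21→6 (via fail)
i=17 'c': node 6→16 (via fail)
i=18 'a': node 16→17
i=19 'd': node 17→18  ** P5@[16:19]
i=20 'a': node 18→1 (via fail)
i=21 'b': node 1→4 (via fail)  ** P1@[21:21]
i=22 'c': node 4→9 (via fail)
i=23 'a': node 9→1 (via fail)
i=24 'd': node 1→2
i=25 'b': node 2→3  ** P0@[23:25],P1@[25:25]
i=26 'd': node 3→5 (via fail)
i=27 'b': node 5→11  ** P1@[27:27]
i=28 'c': node 11→12
i=29 'd': node 12→13
i=30 'b': node 13→14  ** P1@[30:30]
i=31 'a': node 14→15  ** P4@[26:31],P7@[28:31]
i=32 'a': node 15→19 (via fail)
i=33 'a': node 19→19 (via fail)
i=34 'a': node 19→19 (via fail)
i=35 'd': node 19→20  ** P6@[33:35]
i=36 'd': node 20→6 (via fail)
i=37 'd': node 6→6 (via fail)
i=38 'd': node 6→6 (via fail)
i=39 'a': node 6→7
i=40 'b': node 7→8  ** P1@[40:40],P2@[37:40]
i=41 'd': node 8→5 (via fail)
i=42 'c': node 5→16
i=43 'a': node 16→17
i=44 'd': node 17→18  ** P5@[41:44]
i=45 'c': node 18→16 (via fail)
i=46 'd': node 16→21 (via fail)
i=47 'b': node 21→22  ** P1@[47:47]
i=48 'a': node 22→23  ** P7@[45:48]
i=49 'b': node 23→4 (via fail)  ** P1@[49:49]
i=50 'd': node 4→5 (via fail)
i=51 'd': node 5→6

All matches (sorted): [[3,5],[4,0],[4,1],[8,1],[8,2],[9,1],[13,1],[13,2],[19,5],[21,1],[25,0],[25,1],[27,1],[30,1],[31,4],[31,7],[35,6],[40,1],[40,2],[44,5],[47,1],[48,7],[49,1]]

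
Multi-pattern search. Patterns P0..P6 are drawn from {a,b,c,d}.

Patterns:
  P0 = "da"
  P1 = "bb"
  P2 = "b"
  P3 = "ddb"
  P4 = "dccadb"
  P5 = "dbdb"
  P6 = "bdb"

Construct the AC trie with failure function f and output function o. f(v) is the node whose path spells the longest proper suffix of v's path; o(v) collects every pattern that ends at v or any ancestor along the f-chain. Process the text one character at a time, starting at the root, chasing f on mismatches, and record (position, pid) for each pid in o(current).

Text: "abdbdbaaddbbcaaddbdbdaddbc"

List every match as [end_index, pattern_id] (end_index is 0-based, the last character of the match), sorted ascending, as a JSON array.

Construct AC machine:
Trie nodes:
  n0 'ε': b→3 d→1
  n1 'd': a→2 b→12 c→7 d→5
  n2 'da': ·  ←P0
  n3 'b': b→4 d→15  ←P2
  n4 'bb': ·  ←P1
  n5 'dd': b→6
  n6 'ddb': ·  ←P3
  n7 'dc': c→8
  n8 'dcc': a→9
  n9 'dcca': d→10
  n10 'dccad': b→11
  n11 'dccadb': ·  ←P4
  n12 'db': d→13
  n13 'dbd': b→14
  n14 'dbdb': ·  ←P5
  n15 'bd': b→16
  n16 'bdb': ·  ←P6

Failure links (BFS by depth):
  fail(1) 'd': from fail(0)=0 chase 'd': 0 ⇒ 0;  out=∅∪out(0)=∅
  fail(3) 'b': from fail(0)=0 chase 'b': 0 ⇒ 0;  out={2}∪out(0)={2}
  fail(2) 'da': from fail(1)=0 chase 'a': 0 ⇒ 0;  out={0}∪out(0)={0}
  fail(4) 'bb': from fail(3)=0 chase 'b': 0 ⇒ 3;  out={1}∪out(3)={1,2}
  fail(5) 'dd': from fail(1)=0 chase 'd': 0 ⇒ 1;  out=∅∪out(1)=∅
  fail(7) 'dc': from fail(1)=0 chase 'c': 0 ⇒ 0;  out=∅∪out(0)=∅
  fail(12) 'db': from fail(1)=0 chase 'b': 0 ⇒ 3;  out=∅∪out(3)={2}
  fail(15) 'bd': from fail(3)=0 chase 'd': 0 ⇒ 1;  out=∅∪out(1)=∅
  fail(6) 'ddb': from fail(5)=1 chase 'b': 1 ⇒ 12;  out={3}∪out(12)={2,3}
  fail(8) 'dcc': from fail(7)=0 chase 'c': 0 ⇒ 0;  out=∅∪out(0)=∅
  fail(13) 'dbd': from fail(12)=3 chase 'd': 3 ⇒ 15;  out=∅∪out(15)=∅
  fail(16) 'bdb': from fail(15)=1 chase 'b': 1 ⇒ 12;  out={6}∪out(12)={2,6}
  fail(9) 'dcca': from fail(8)=0 chase 'a': 0 ⇒ 0;  out=∅∪out(0)=∅
  fail(14) 'dbdb': from fail(13)=15 chase 'b': 15 ⇒ 16;  out={5}∪out(16)={2,5,6}
  fail(10) 'dccad': from fail(9)=0 chase 'd': 0 ⇒ 1;  out=∅∪out(1)=∅
  fail(11) 'dccadb': from fail(10)=1 chase 'b': 1 ⇒ 12;  out={4}∪out(12)={2,4}

Run:
pos 0 'a': at 0
pos 1 'b': at 3  emit P2@[1:1]
pos 2 'd': at 15
pos 3 'b': at 16  emit P2@[3:3],P6@[1:3]
pos 4 'd': at 13 (via fail)
pos 5 'b': at 14  emit P2@[5:5],P5@[2:5],P6@[3:5]
pos 6 'a': at 0 (via fail)
pos 7 'a': at 0
pos 8 'd': at 1
pos 9 'd': at 5
pos 10 'b': at 6  emit P2@[10:10],P3@[8:10]
pos 11 'b': at 4 (via fail)  emit P1@[10:11],P2@[11:11]
pos 12 'c': at 0 (via fail)
pos 13 'a': at 0
pos 14 'a': at 0
pos 15 'd': at 1
pos 16 'd': at 5
pos 17 'b': at 6  emit P2@[17:17],P3@[15:17]
pos 18 'd': at 13 (via fail)
pos 19 'b': at 14  emit P2@[19:19],P5@[16:19],P6@[17:19]
pos 20 'd': at 13 (via fail)
pos 21 'a': at 2 (via fail)  emit P0@[20:21]
pos 22 'd': at 1 (via fail)
pos 23 'd': at 5
pos 24 'b': at 6  emit P2@[24:24],P3@[22:24]
pos 25 'c': at 0 (via fail)

Result: [[1,2],[3,2],[3,6],[5,2],[5,5],[5,6],[10,2],[10,3],[11,1],[11,2],[17,2],[17,3],[19,2],[19,5],[19,6],[21,0],[24,2],[24,3]]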